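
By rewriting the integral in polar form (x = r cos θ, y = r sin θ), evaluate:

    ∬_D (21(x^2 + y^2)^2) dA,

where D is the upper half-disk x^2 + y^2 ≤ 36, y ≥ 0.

The region D is 0 ≤ r ≤ 6, 0 ≤ θ ≤ π in polar coordinates, where x = r cos(θ), y = r sin(θ), and dA = r dr dθ.

Under the substitution, the integrand becomes 21r^4, so

    ∬_D (21(x^2 + y^2)^2) dA = ∫_{0}^{π} ∫_{0}^{6} (21r^4) · r dr dθ.

Inner integral (in r): ∫_{0}^{6} (21r^4) · r dr = 163296.

Outer integral (in θ): ∫_{0}^{π} (163296) dθ = 163296π.

Therefore ∬_D (21(x^2 + y^2)^2) dA = 163296π.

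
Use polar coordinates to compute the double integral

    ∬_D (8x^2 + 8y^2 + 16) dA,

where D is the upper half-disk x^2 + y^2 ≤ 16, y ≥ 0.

The region D is 0 ≤ r ≤ 4, 0 ≤ θ ≤ π in polar coordinates, where x = r cos(θ), y = r sin(θ), and dA = r dr dθ.

Under the substitution, the integrand becomes 8r^2 + 16, so

    ∬_D (8x^2 + 8y^2 + 16) dA = ∫_{0}^{π} ∫_{0}^{4} (8r^2 + 16) · r dr dθ.

Inner integral (in r): ∫_{0}^{4} (8r^2 + 16) · r dr = 640.

Outer integral (in θ): ∫_{0}^{π} (640) dθ = 640π.

Therefore ∬_D (8x^2 + 8y^2 + 16) dA = 640π.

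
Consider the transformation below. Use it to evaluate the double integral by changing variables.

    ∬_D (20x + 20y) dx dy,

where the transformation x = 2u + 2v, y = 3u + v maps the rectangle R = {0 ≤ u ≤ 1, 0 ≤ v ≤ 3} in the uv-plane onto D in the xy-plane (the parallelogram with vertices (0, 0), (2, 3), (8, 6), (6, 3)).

Compute the Jacobian determinant of (x, y) with respect to (u, v):

    ∂(x,y)/∂(u,v) = | 2  2 | = (2)(1) - (2)(3) = -4.
                   | 3  1 |

Its absolute value is |J| = 4 (the area scaling factor).

Substituting x = 2u + 2v, y = 3u + v into the integrand,

    20x + 20y → 100u + 60v,

so the integral becomes

    ∬_R (100u + 60v) · |J| du dv = ∫_0^1 ∫_0^3 (400u + 240v) dv du.

Inner (v): 1200u + 1080.
Outer (u): 1680.

Therefore ∬_D (20x + 20y) dx dy = 1680.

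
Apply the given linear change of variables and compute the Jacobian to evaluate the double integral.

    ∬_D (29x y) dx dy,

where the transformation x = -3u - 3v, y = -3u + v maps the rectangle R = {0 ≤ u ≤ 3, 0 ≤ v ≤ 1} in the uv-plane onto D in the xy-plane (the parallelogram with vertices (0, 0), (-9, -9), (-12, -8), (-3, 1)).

Compute the Jacobian determinant of (x, y) with respect to (u, v):

    ∂(x,y)/∂(u,v) = | -3  -3 | = (-3)(1) - (-3)(-3) = -12.
                   | -3  1 |

Its absolute value is |J| = 12 (the area scaling factor).

Substituting x = -3u - 3v, y = -3u + v into the integrand,

    29x y → 261u^2 + 174u v - 87v^2,

so the integral becomes

    ∬_R (261u^2 + 174u v - 87v^2) · |J| du dv = ∫_0^3 ∫_0^1 (3132u^2 + 2088u v - 1044v^2) dv du.

Inner (v): 3132u^2 + 1044u - 348.
Outer (u): 31842.

Therefore ∬_D (29x y) dx dy = 31842.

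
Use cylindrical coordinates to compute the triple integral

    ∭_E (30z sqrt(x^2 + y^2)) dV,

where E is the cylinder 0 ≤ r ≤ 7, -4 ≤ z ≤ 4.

In cylindrical coordinates, x = r cos(θ), y = r sin(θ), z = z, and dV = r dr dθ dz.

The integrand becomes 30r z, so

    ∭_E (30z sqrt(x^2 + y^2)) dV = ∫_{0}^{2π} ∫_{0}^{7} ∫_{-4}^{4} (30r z) · r dz dr dθ.

Inner (z): 0.
Middle (r from 0 to 7): 0.
Outer (θ): 0.

Therefore the triple integral equals 0.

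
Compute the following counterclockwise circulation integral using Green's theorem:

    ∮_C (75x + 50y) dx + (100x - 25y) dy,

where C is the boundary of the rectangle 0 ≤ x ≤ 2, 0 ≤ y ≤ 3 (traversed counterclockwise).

Green's theorem converts the closed line integral into a double integral over the enclosed region D:

    ∮_C P dx + Q dy = ∬_D (∂Q/∂x - ∂P/∂y) dA.

Here P = 75x + 50y, Q = 100x - 25y, so

    ∂Q/∂x = 100,    ∂P/∂y = 50,
    ∂Q/∂x - ∂P/∂y = 50.

D is the region 0 ≤ x ≤ 2, 0 ≤ y ≤ 3. Evaluating the double integral:

    ∬_D (50) dA = ∫_0^{2} ∫_0^{3} (50) dy dx.

Inner (y from 0 to 3): 150.
Outer (x from 0 to 2): 300.

Therefore ∮_C P dx + Q dy = 300.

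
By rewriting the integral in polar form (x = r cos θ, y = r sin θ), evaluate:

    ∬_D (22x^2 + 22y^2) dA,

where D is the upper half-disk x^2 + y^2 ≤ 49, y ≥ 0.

The region D is 0 ≤ r ≤ 7, 0 ≤ θ ≤ π in polar coordinates, where x = r cos(θ), y = r sin(θ), and dA = r dr dθ.

Under the substitution, the integrand becomes 22r^2, so

    ∬_D (22x^2 + 22y^2) dA = ∫_{0}^{π} ∫_{0}^{7} (22r^2) · r dr dθ.

Inner integral (in r): ∫_{0}^{7} (22r^2) · r dr = 26411/2.

Outer integral (in θ): ∫_{0}^{π} (26411/2) dθ = 26411π/2.

Therefore ∬_D (22x^2 + 22y^2) dA = 26411π/2.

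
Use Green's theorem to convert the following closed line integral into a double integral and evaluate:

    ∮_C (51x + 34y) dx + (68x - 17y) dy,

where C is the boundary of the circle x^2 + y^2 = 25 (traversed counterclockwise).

Green's theorem converts the closed line integral into a double integral over the enclosed region D:

    ∮_C P dx + Q dy = ∬_D (∂Q/∂x - ∂P/∂y) dA.

Here P = 51x + 34y, Q = 68x - 17y, so

    ∂Q/∂x = 68,    ∂P/∂y = 34,
    ∂Q/∂x - ∂P/∂y = 34.

D is the region x^2 + y^2 ≤ 25. Evaluating the double integral:

In polar coordinates (x = r cos θ, y = r sin θ, dA = r dr dθ) the integrand becomes 34, so

    ∬_D (34) dA = ∫_0^{2π} ∫_0^{5} (34) · r dr dθ.

Inner (r from 0 to 5): 425.
Outer (θ from 0 to 2π): 850π.

Therefore ∮_C P dx + Q dy = 850π.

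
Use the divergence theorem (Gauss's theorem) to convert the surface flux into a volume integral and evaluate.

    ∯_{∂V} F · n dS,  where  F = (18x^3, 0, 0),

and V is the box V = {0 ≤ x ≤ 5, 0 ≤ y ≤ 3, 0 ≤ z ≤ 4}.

By the divergence theorem,

    ∯_{∂V} F · n dS = ∭_V (∇ · F) dV.

Compute the divergence:
    ∇ · F = ∂F_x/∂x + ∂F_y/∂y + ∂F_z/∂z = 54x^2 + 0 + 0 = 54x^2.

V is a rectangular box, so dV = dx dy dz with 0 ≤ x ≤ 5, 0 ≤ y ≤ 3, 0 ≤ z ≤ 4.

Integrate (54x^2) over V as an iterated integral:

    ∭_V (∇·F) dV = ∫_0^{5} ∫_0^{3} ∫_0^{4} (54x^2) dz dy dx.

Inner (z from 0 to 4): 216x^2.
Middle (y from 0 to 3): 648x^2.
Outer (x from 0 to 5): 27000.

Therefore ∯_{∂V} F · n dS = 27000.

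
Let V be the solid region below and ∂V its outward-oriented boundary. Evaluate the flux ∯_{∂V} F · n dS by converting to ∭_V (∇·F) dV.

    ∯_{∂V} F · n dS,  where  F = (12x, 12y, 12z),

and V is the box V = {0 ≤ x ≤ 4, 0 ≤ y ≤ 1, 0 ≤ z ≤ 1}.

By the divergence theorem,

    ∯_{∂V} F · n dS = ∭_V (∇ · F) dV.

Compute the divergence:
    ∇ · F = ∂F_x/∂x + ∂F_y/∂y + ∂F_z/∂z = 12 + 12 + 12 = 36.

V is a rectangular box, so dV = dx dy dz with 0 ≤ x ≤ 4, 0 ≤ y ≤ 1, 0 ≤ z ≤ 1.

Integrate (36) over V as an iterated integral:

    ∭_V (∇·F) dV = ∫_0^{4} ∫_0^{1} ∫_0^{1} (36) dz dy dx.

Inner (z from 0 to 1): 36.
Middle (y from 0 to 1): 36.
Outer (x from 0 to 4): 144.

Therefore ∯_{∂V} F · n dS = 144.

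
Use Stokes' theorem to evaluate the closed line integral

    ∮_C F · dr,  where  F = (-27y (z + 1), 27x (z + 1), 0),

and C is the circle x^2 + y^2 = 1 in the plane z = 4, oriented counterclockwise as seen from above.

Let S be the flat disk x^2 + y^2 ≤ 1 in the plane z = 4, with upward unit normal n̂ = ẑ. By Stokes' theorem,

    ∮_C F · dr = ∬_S (∇ × F) · n̂ dS = ∬_D (curl F)_z dA,

where D is the disk x^2 + y^2 ≤ 1.

Compute the curl of F = (-27y (z + 1), 27x (z + 1), 0):
    (∇ × F)_x = ∂F_z/∂y - ∂F_y/∂z = -27x,
    (∇ × F)_y = ∂F_x/∂z - ∂F_z/∂x = -27y,
    (∇ × F)_z = ∂F_y/∂x - ∂F_x/∂y = 54z + 54.

On z = 4, (curl F)_z = 270.

Convert to polar (x = r cos θ, y = r sin θ, dA = r dr dθ); the integrand becomes 270, so

    ∬_D (curl F)_z dA = ∫_0^{2π} ∫_0^{1} (270) · r dr dθ.

Inner (r from 0 to 1): 135.
Outer (θ from 0 to 2π): 270π.

Therefore ∮_C F · dr = 270π.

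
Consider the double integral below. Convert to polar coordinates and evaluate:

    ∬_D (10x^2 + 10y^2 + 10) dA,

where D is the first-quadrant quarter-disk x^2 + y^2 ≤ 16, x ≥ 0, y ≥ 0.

The region D is 0 ≤ r ≤ 4, 0 ≤ θ ≤ π/2 in polar coordinates, where x = r cos(θ), y = r sin(θ), and dA = r dr dθ.

Under the substitution, the integrand becomes 10r^2 + 10, so

    ∬_D (10x^2 + 10y^2 + 10) dA = ∫_{0}^{π/2} ∫_{0}^{4} (10r^2 + 10) · r dr dθ.

Inner integral (in r): ∫_{0}^{4} (10r^2 + 10) · r dr = 720.

Outer integral (in θ): ∫_{0}^{π/2} (720) dθ = 360π.

Therefore ∬_D (10x^2 + 10y^2 + 10) dA = 360π.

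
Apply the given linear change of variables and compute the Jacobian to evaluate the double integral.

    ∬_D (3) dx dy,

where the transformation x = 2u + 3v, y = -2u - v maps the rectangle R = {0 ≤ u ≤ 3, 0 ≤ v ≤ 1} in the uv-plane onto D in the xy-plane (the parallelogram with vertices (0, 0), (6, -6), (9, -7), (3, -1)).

Compute the Jacobian determinant of (x, y) with respect to (u, v):

    ∂(x,y)/∂(u,v) = | 2  3 | = (2)(-1) - (3)(-2) = 4.
                   | -2  -1 |

Its absolute value is |J| = 4 (the area scaling factor).

Substituting x = 2u + 3v, y = -2u - v into the integrand,

    3 → 3,

so the integral becomes

    ∬_R (3) · |J| du dv = ∫_0^3 ∫_0^1 (12) dv du.

Inner (v): 12.
Outer (u): 36.

Therefore ∬_D (3) dx dy = 36.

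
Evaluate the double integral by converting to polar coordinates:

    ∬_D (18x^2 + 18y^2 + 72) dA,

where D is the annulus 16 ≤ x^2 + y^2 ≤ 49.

The region D is 4 ≤ r ≤ 7, 0 ≤ θ ≤ 2π in polar coordinates, where x = r cos(θ), y = r sin(θ), and dA = r dr dθ.

Under the substitution, the integrand becomes 18r^2 + 72, so

    ∬_D (18x^2 + 18y^2 + 72) dA = ∫_{0}^{2π} ∫_{4}^{7} (18r^2 + 72) · r dr dθ.

Inner integral (in r): ∫_{4}^{7} (18r^2 + 72) · r dr = 21681/2.

Outer integral (in θ): ∫_{0}^{2π} (21681/2) dθ = 21681π.

Therefore ∬_D (18x^2 + 18y^2 + 72) dA = 21681π.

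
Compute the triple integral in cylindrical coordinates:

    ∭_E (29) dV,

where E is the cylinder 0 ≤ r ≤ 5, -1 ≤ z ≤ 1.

In cylindrical coordinates, x = r cos(θ), y = r sin(θ), z = z, and dV = r dr dθ dz.

The integrand becomes 29, so

    ∭_E (29) dV = ∫_{0}^{2π} ∫_{0}^{5} ∫_{-1}^{1} (29) · r dz dr dθ.

Inner (z): 58r.
Middle (r from 0 to 5): 725.
Outer (θ): 1450π.

Therefore the triple integral equals 1450π.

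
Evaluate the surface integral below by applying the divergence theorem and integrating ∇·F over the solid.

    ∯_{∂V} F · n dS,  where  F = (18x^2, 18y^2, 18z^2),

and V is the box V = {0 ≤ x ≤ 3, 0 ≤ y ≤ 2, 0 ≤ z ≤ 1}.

By the divergence theorem,

    ∯_{∂V} F · n dS = ∭_V (∇ · F) dV.

Compute the divergence:
    ∇ · F = ∂F_x/∂x + ∂F_y/∂y + ∂F_z/∂z = 36x + 36y + 36z.

V is a rectangular box, so dV = dx dy dz with 0 ≤ x ≤ 3, 0 ≤ y ≤ 2, 0 ≤ z ≤ 1.

Integrate (36x + 36y + 36z) over V as an iterated integral:

    ∭_V (∇·F) dV = ∫_0^{3} ∫_0^{2} ∫_0^{1} (36x + 36y + 36z) dz dy dx.

Inner (z from 0 to 1): 36x + 36y + 18.
Middle (y from 0 to 2): 72x + 108.
Outer (x from 0 to 3): 648.

Therefore ∯_{∂V} F · n dS = 648.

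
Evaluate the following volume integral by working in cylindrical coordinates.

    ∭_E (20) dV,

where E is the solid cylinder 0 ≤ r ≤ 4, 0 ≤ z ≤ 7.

In cylindrical coordinates, x = r cos(θ), y = r sin(θ), z = z, and dV = r dr dθ dz.

The integrand becomes 20, so

    ∭_E (20) dV = ∫_{0}^{2π} ∫_{0}^{4} ∫_{0}^{7} (20) · r dz dr dθ.

Inner (z): 140r.
Middle (r from 0 to 4): 1120.
Outer (θ): 2240π.

Therefore the triple integral equals 2240π.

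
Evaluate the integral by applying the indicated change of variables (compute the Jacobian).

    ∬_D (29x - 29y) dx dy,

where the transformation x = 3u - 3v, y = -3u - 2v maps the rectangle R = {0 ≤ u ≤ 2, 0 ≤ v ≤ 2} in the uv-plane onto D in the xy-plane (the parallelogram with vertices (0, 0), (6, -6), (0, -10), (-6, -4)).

Compute the Jacobian determinant of (x, y) with respect to (u, v):

    ∂(x,y)/∂(u,v) = | 3  -3 | = (3)(-2) - (-3)(-3) = -15.
                   | -3  -2 |

Its absolute value is |J| = 15 (the area scaling factor).

Substituting x = 3u - 3v, y = -3u - 2v into the integrand,

    29x - 29y → 174u - 29v,

so the integral becomes

    ∬_R (174u - 29v) · |J| du dv = ∫_0^2 ∫_0^2 (2610u - 435v) dv du.

Inner (v): 5220u - 870.
Outer (u): 8700.

Therefore ∬_D (29x - 29y) dx dy = 8700.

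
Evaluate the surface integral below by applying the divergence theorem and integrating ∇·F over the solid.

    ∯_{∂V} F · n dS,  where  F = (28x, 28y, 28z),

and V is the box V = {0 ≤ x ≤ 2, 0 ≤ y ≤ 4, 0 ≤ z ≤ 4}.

By the divergence theorem,

    ∯_{∂V} F · n dS = ∭_V (∇ · F) dV.

Compute the divergence:
    ∇ · F = ∂F_x/∂x + ∂F_y/∂y + ∂F_z/∂z = 28 + 28 + 28 = 84.

V is a rectangular box, so dV = dx dy dz with 0 ≤ x ≤ 2, 0 ≤ y ≤ 4, 0 ≤ z ≤ 4.

Integrate (84) over V as an iterated integral:

    ∭_V (∇·F) dV = ∫_0^{2} ∫_0^{4} ∫_0^{4} (84) dz dy dx.

Inner (z from 0 to 4): 336.
Middle (y from 0 to 4): 1344.
Outer (x from 0 to 2): 2688.

Therefore ∯_{∂V} F · n dS = 2688.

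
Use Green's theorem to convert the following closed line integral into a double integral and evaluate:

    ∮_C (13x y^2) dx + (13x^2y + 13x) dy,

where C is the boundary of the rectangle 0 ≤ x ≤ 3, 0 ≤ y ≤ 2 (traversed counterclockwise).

Green's theorem converts the closed line integral into a double integral over the enclosed region D:

    ∮_C P dx + Q dy = ∬_D (∂Q/∂x - ∂P/∂y) dA.

Here P = 13x y^2, Q = 13x^2y + 13x, so

    ∂Q/∂x = 26x y + 13,    ∂P/∂y = 26x y,
    ∂Q/∂x - ∂P/∂y = 13.

D is the region 0 ≤ x ≤ 3, 0 ≤ y ≤ 2. Evaluating the double integral:

    ∬_D (13) dA = ∫_0^{3} ∫_0^{2} (13) dy dx.

Inner (y from 0 to 2): 26.
Outer (x from 0 to 3): 78.

Therefore ∮_C P dx + Q dy = 78.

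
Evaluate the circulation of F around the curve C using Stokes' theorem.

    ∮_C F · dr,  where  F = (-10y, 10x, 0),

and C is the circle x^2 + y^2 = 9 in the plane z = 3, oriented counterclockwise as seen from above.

Let S be the flat disk x^2 + y^2 ≤ 9 in the plane z = 3, with upward unit normal n̂ = ẑ. By Stokes' theorem,

    ∮_C F · dr = ∬_S (∇ × F) · n̂ dS = ∬_D (curl F)_z dA,

where D is the disk x^2 + y^2 ≤ 9.

Compute the curl of F = (-10y, 10x, 0):
    (∇ × F)_x = ∂F_z/∂y - ∂F_y/∂z = 0,
    (∇ × F)_y = ∂F_x/∂z - ∂F_z/∂x = 0,
    (∇ × F)_z = ∂F_y/∂x - ∂F_x/∂y = 20.

On z = 3, (curl F)_z = 20.

Convert to polar (x = r cos θ, y = r sin θ, dA = r dr dθ); the integrand becomes 20, so

    ∬_D (curl F)_z dA = ∫_0^{2π} ∫_0^{3} (20) · r dr dθ.

Inner (r from 0 to 3): 90.
Outer (θ from 0 to 2π): 180π.

Therefore ∮_C F · dr = 180π.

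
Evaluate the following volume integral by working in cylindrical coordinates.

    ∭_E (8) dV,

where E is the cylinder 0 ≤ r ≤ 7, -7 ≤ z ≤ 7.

In cylindrical coordinates, x = r cos(θ), y = r sin(θ), z = z, and dV = r dr dθ dz.

The integrand becomes 8, so

    ∭_E (8) dV = ∫_{0}^{2π} ∫_{0}^{7} ∫_{-7}^{7} (8) · r dz dr dθ.

Inner (z): 112r.
Middle (r from 0 to 7): 2744.
Outer (θ): 5488π.

Therefore the triple integral equals 5488π.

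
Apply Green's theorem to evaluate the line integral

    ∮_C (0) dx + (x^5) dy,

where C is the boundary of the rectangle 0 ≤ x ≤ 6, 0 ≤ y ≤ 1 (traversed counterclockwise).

Green's theorem converts the closed line integral into a double integral over the enclosed region D:

    ∮_C P dx + Q dy = ∬_D (∂Q/∂x - ∂P/∂y) dA.

Here P = 0, Q = x^5, so

    ∂Q/∂x = 5x^4,    ∂P/∂y = 0,
    ∂Q/∂x - ∂P/∂y = 5x^4.

D is the region 0 ≤ x ≤ 6, 0 ≤ y ≤ 1. Evaluating the double integral:

    ∬_D (5x^4) dA = ∫_0^{6} ∫_0^{1} (5x^4) dy dx.

Inner (y from 0 to 1): 5x^4.
Outer (x from 0 to 6): 7776.

Therefore ∮_C P dx + Q dy = 7776.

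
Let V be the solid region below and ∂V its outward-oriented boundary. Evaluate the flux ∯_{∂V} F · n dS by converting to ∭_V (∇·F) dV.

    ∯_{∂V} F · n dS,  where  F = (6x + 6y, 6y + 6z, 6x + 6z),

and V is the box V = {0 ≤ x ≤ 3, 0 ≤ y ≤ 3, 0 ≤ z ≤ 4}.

By the divergence theorem,

    ∯_{∂V} F · n dS = ∭_V (∇ · F) dV.

Compute the divergence:
    ∇ · F = ∂F_x/∂x + ∂F_y/∂y + ∂F_z/∂z = 6 + 6 + 6 = 18.

V is a rectangular box, so dV = dx dy dz with 0 ≤ x ≤ 3, 0 ≤ y ≤ 3, 0 ≤ z ≤ 4.

Integrate (18) over V as an iterated integral:

    ∭_V (∇·F) dV = ∫_0^{3} ∫_0^{3} ∫_0^{4} (18) dz dy dx.

Inner (z from 0 to 4): 72.
Middle (y from 0 to 3): 216.
Outer (x from 0 to 3): 648.

Therefore ∯_{∂V} F · n dS = 648.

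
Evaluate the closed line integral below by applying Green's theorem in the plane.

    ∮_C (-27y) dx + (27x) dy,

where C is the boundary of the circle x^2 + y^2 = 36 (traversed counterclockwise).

Green's theorem converts the closed line integral into a double integral over the enclosed region D:

    ∮_C P dx + Q dy = ∬_D (∂Q/∂x - ∂P/∂y) dA.

Here P = -27y, Q = 27x, so

    ∂Q/∂x = 27,    ∂P/∂y = -27,
    ∂Q/∂x - ∂P/∂y = 54.

D is the region x^2 + y^2 ≤ 36. Evaluating the double integral:

In polar coordinates (x = r cos θ, y = r sin θ, dA = r dr dθ) the integrand becomes 54, so

    ∬_D (54) dA = ∫_0^{2π} ∫_0^{6} (54) · r dr dθ.

Inner (r from 0 to 6): 972.
Outer (θ from 0 to 2π): 1944π.

Therefore ∮_C P dx + Q dy = 1944π.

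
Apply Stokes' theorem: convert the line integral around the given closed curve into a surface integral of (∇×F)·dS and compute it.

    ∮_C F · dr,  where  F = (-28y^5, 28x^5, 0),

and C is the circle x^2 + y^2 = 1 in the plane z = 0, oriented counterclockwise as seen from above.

Let S be the flat disk x^2 + y^2 ≤ 1 in the plane z = 0, with upward unit normal n̂ = ẑ. By Stokes' theorem,

    ∮_C F · dr = ∬_S (∇ × F) · n̂ dS = ∬_D (curl F)_z dA,

where D is the disk x^2 + y^2 ≤ 1.

Compute the curl of F = (-28y^5, 28x^5, 0):
    (∇ × F)_x = ∂F_z/∂y - ∂F_y/∂z = 0,
    (∇ × F)_y = ∂F_x/∂z - ∂F_z/∂x = 0,
    (∇ × F)_z = ∂F_y/∂x - ∂F_x/∂y = 140x^4 + 140y^4.

On z = 0, (curl F)_z = 140x^4 + 140y^4.

Convert to polar (x = r cos θ, y = r sin θ, dA = r dr dθ); the integrand becomes 140r^4(sin(θ)^4 + cos(θ)^4), so

    ∬_D (curl F)_z dA = ∫_0^{2π} ∫_0^{1} (140r^4(sin(θ)^4 + cos(θ)^4)) · r dr dθ.

Inner (r from 0 to 1): 70sin(θ)^4/3 + 70cos(θ)^4/3.
Outer (θ from 0 to 2π): 35π.

Therefore ∮_C F · dr = 35π.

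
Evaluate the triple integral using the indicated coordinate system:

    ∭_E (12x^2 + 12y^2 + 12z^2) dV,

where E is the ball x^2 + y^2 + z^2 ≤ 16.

In spherical coordinates, x = ρ sin(φ) cos(θ), y = ρ sin(φ) sin(θ), z = ρ cos(φ), and dV = ρ^2 sin(φ) dρ dφ dθ.

The integrand becomes 12ρ^2, so

    ∭_E (12x^2 + 12y^2 + 12z^2) dV = ∫_{0}^{2π} ∫_{0}^{π} ∫_{0}^{4} (12ρ^2) · ρ^2 sin(φ) dρ dφ dθ.

Inner (ρ): 12288sin(φ)/5.
Middle (φ): 24576/5.
Outer (θ): 49152π/5.

Therefore the triple integral equals 49152π/5.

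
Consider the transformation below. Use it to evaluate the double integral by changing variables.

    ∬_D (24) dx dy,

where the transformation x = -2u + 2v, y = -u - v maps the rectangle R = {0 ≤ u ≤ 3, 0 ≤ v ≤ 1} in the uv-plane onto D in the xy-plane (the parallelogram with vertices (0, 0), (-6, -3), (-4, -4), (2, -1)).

Compute the Jacobian determinant of (x, y) with respect to (u, v):

    ∂(x,y)/∂(u,v) = | -2  2 | = (-2)(-1) - (2)(-1) = 4.
                   | -1  -1 |

Its absolute value is |J| = 4 (the area scaling factor).

Substituting x = -2u + 2v, y = -u - v into the integrand,

    24 → 24,

so the integral becomes

    ∬_R (24) · |J| du dv = ∫_0^3 ∫_0^1 (96) dv du.

Inner (v): 96.
Outer (u): 288.

Therefore ∬_D (24) dx dy = 288.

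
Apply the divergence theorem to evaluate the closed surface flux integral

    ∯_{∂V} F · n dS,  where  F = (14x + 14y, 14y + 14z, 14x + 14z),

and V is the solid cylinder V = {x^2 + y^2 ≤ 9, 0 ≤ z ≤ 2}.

By the divergence theorem,

    ∯_{∂V} F · n dS = ∭_V (∇ · F) dV.

Compute the divergence:
    ∇ · F = ∂F_x/∂x + ∂F_y/∂y + ∂F_z/∂z = 14 + 14 + 14 = 42.

In cylindrical coordinates, x = r cos(θ), y = r sin(θ), z = z, dV = r dr dθ dz, with 0 ≤ r ≤ 3, 0 ≤ θ ≤ 2π, 0 ≤ z ≤ 2.

The integrand, after substitution and multiplying by the volume element, becomes (42) · r, so

    ∭_V (∇·F) dV = ∫_0^{2π} ∫_0^{3} ∫_0^{2} (42) · r dz dr dθ.

Inner (z from 0 to 2): 84r.
Middle (r from 0 to 3): 378.
Outer (θ from 0 to 2π): 756π.

Therefore ∯_{∂V} F · n dS = 756π.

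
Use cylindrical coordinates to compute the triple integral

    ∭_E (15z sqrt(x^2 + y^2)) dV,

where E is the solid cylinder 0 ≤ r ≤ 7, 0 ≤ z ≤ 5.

In cylindrical coordinates, x = r cos(θ), y = r sin(θ), z = z, and dV = r dr dθ dz.

The integrand becomes 15r z, so

    ∭_E (15z sqrt(x^2 + y^2)) dV = ∫_{0}^{2π} ∫_{0}^{7} ∫_{0}^{5} (15r z) · r dz dr dθ.

Inner (z): 375r^2/2.
Middle (r from 0 to 7): 42875/2.
Outer (θ): 42875π.

Therefore the triple integral equals 42875π.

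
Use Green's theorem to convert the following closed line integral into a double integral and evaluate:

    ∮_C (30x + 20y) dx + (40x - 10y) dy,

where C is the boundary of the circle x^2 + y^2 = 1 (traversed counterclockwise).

Green's theorem converts the closed line integral into a double integral over the enclosed region D:

    ∮_C P dx + Q dy = ∬_D (∂Q/∂x - ∂P/∂y) dA.

Here P = 30x + 20y, Q = 40x - 10y, so

    ∂Q/∂x = 40,    ∂P/∂y = 20,
    ∂Q/∂x - ∂P/∂y = 20.

D is the region x^2 + y^2 ≤ 1. Evaluating the double integral:

In polar coordinates (x = r cos θ, y = r sin θ, dA = r dr dθ) the integrand becomes 20, so

    ∬_D (20) dA = ∫_0^{2π} ∫_0^{1} (20) · r dr dθ.

Inner (r from 0 to 1): 10.
Outer (θ from 0 to 2π): 20π.

Therefore ∮_C P dx + Q dy = 20π.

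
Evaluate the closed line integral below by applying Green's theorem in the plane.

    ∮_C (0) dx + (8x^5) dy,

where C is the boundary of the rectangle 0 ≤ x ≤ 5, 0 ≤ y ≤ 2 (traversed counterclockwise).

Green's theorem converts the closed line integral into a double integral over the enclosed region D:

    ∮_C P dx + Q dy = ∬_D (∂Q/∂x - ∂P/∂y) dA.

Here P = 0, Q = 8x^5, so

    ∂Q/∂x = 40x^4,    ∂P/∂y = 0,
    ∂Q/∂x - ∂P/∂y = 40x^4.

D is the region 0 ≤ x ≤ 5, 0 ≤ y ≤ 2. Evaluating the double integral:

    ∬_D (40x^4) dA = ∫_0^{5} ∫_0^{2} (40x^4) dy dx.

Inner (y from 0 to 2): 80x^4.
Outer (x from 0 to 5): 50000.

Therefore ∮_C P dx + Q dy = 50000.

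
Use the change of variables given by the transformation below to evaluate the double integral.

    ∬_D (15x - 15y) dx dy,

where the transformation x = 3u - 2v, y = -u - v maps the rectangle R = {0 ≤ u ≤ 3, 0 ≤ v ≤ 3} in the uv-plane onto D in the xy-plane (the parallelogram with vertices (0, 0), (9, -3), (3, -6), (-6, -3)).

Compute the Jacobian determinant of (x, y) with respect to (u, v):

    ∂(x,y)/∂(u,v) = | 3  -2 | = (3)(-1) - (-2)(-1) = -5.
                   | -1  -1 |

Its absolute value is |J| = 5 (the area scaling factor).

Substituting x = 3u - 2v, y = -u - v into the integrand,

    15x - 15y → 60u - 15v,

so the integral becomes

    ∬_R (60u - 15v) · |J| du dv = ∫_0^3 ∫_0^3 (300u - 75v) dv du.

Inner (v): 900u - 675/2.
Outer (u): 6075/2.

Therefore ∬_D (15x - 15y) dx dy = 6075/2.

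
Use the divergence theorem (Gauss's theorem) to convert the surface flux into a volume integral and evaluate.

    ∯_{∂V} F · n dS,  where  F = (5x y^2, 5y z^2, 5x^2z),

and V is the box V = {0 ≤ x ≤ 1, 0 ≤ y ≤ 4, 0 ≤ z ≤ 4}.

By the divergence theorem,

    ∯_{∂V} F · n dS = ∭_V (∇ · F) dV.

Compute the divergence:
    ∇ · F = ∂F_x/∂x + ∂F_y/∂y + ∂F_z/∂z = 5y^2 + 5z^2 + 5x^2 = 5x^2 + 5y^2 + 5z^2.

V is a rectangular box, so dV = dx dy dz with 0 ≤ x ≤ 1, 0 ≤ y ≤ 4, 0 ≤ z ≤ 4.

Integrate (5x^2 + 5y^2 + 5z^2) over V as an iterated integral:

    ∭_V (∇·F) dV = ∫_0^{1} ∫_0^{4} ∫_0^{4} (5x^2 + 5y^2 + 5z^2) dz dy dx.

Inner (z from 0 to 4): 20x^2 + 20y^2 + 320/3.
Middle (y from 0 to 4): 80x^2 + 2560/3.
Outer (x from 0 to 1): 880.

Therefore ∯_{∂V} F · n dS = 880.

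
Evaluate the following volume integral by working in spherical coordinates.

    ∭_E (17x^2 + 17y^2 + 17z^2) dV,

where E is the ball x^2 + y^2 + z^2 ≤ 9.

In spherical coordinates, x = ρ sin(φ) cos(θ), y = ρ sin(φ) sin(θ), z = ρ cos(φ), and dV = ρ^2 sin(φ) dρ dφ dθ.

The integrand becomes 17ρ^2, so

    ∭_E (17x^2 + 17y^2 + 17z^2) dV = ∫_{0}^{2π} ∫_{0}^{π} ∫_{0}^{3} (17ρ^2) · ρ^2 sin(φ) dρ dφ dθ.

Inner (ρ): 4131sin(φ)/5.
Middle (φ): 8262/5.
Outer (θ): 16524π/5.

Therefore the triple integral equals 16524π/5.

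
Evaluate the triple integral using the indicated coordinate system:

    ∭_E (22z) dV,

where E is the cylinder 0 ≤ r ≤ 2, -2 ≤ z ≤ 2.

In cylindrical coordinates, x = r cos(θ), y = r sin(θ), z = z, and dV = r dr dθ dz.

The integrand becomes 22z, so

    ∭_E (22z) dV = ∫_{0}^{2π} ∫_{0}^{2} ∫_{-2}^{2} (22z) · r dz dr dθ.

Inner (z): 0.
Middle (r from 0 to 2): 0.
Outer (θ): 0.

Therefore the triple integral equals 0.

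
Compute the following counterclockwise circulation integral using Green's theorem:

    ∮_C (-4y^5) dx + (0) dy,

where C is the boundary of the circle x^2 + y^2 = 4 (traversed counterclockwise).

Green's theorem converts the closed line integral into a double integral over the enclosed region D:

    ∮_C P dx + Q dy = ∬_D (∂Q/∂x - ∂P/∂y) dA.

Here P = -4y^5, Q = 0, so

    ∂Q/∂x = 0,    ∂P/∂y = -20y^4,
    ∂Q/∂x - ∂P/∂y = 20y^4.

D is the region x^2 + y^2 ≤ 4. Evaluating the double integral:

In polar coordinates (x = r cos θ, y = r sin θ, dA = r dr dθ) the integrand becomes 20r^4sin(θ)^4, so

    ∬_D (20y^4) dA = ∫_0^{2π} ∫_0^{2} (20r^4sin(θ)^4) · r dr dθ.

Inner (r from 0 to 2): 640sin(θ)^4/3.
Outer (θ from 0 to 2π): 160π.

Therefore ∮_C P dx + Q dy = 160π.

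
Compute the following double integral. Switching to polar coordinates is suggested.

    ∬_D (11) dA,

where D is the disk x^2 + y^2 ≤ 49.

The region D is 0 ≤ r ≤ 7, 0 ≤ θ ≤ 2π in polar coordinates, where x = r cos(θ), y = r sin(θ), and dA = r dr dθ.

Under the substitution, the integrand becomes 11, so

    ∬_D (11) dA = ∫_{0}^{2π} ∫_{0}^{7} (11) · r dr dθ.

Inner integral (in r): ∫_{0}^{7} (11) · r dr = 539/2.

Outer integral (in θ): ∫_{0}^{2π} (539/2) dθ = 539π.

Therefore ∬_D (11) dA = 539π.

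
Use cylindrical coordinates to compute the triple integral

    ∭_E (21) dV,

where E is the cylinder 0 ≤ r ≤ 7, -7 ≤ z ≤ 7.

In cylindrical coordinates, x = r cos(θ), y = r sin(θ), z = z, and dV = r dr dθ dz.

The integrand becomes 21, so

    ∭_E (21) dV = ∫_{0}^{2π} ∫_{0}^{7} ∫_{-7}^{7} (21) · r dz dr dθ.

Inner (z): 294r.
Middle (r from 0 to 7): 7203.
Outer (θ): 14406π.

Therefore the triple integral equals 14406π.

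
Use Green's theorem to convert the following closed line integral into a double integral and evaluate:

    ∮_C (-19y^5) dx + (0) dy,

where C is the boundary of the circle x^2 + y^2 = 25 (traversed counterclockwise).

Green's theorem converts the closed line integral into a double integral over the enclosed region D:

    ∮_C P dx + Q dy = ∬_D (∂Q/∂x - ∂P/∂y) dA.

Here P = -19y^5, Q = 0, so

    ∂Q/∂x = 0,    ∂P/∂y = -95y^4,
    ∂Q/∂x - ∂P/∂y = 95y^4.

D is the region x^2 + y^2 ≤ 25. Evaluating the double integral:

In polar coordinates (x = r cos θ, y = r sin θ, dA = r dr dθ) the integrand becomes 95r^4sin(θ)^4, so

    ∬_D (95y^4) dA = ∫_0^{2π} ∫_0^{5} (95r^4sin(θ)^4) · r dr dθ.

Inner (r from 0 to 5): 1484375sin(θ)^4/6.
Outer (θ from 0 to 2π): 1484375π/8.

Therefore ∮_C P dx + Q dy = 1484375π/8.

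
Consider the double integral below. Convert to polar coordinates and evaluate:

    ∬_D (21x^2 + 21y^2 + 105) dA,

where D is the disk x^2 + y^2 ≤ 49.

The region D is 0 ≤ r ≤ 7, 0 ≤ θ ≤ 2π in polar coordinates, where x = r cos(θ), y = r sin(θ), and dA = r dr dθ.

Under the substitution, the integrand becomes 21r^2 + 105, so

    ∬_D (21x^2 + 21y^2 + 105) dA = ∫_{0}^{2π} ∫_{0}^{7} (21r^2 + 105) · r dr dθ.

Inner integral (in r): ∫_{0}^{7} (21r^2 + 105) · r dr = 60711/4.

Outer integral (in θ): ∫_{0}^{2π} (60711/4) dθ = 60711π/2.

Therefore ∬_D (21x^2 + 21y^2 + 105) dA = 60711π/2.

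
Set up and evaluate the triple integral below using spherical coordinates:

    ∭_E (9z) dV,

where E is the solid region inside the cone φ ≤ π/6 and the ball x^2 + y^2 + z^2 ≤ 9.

In spherical coordinates, x = ρ sin(φ) cos(θ), y = ρ sin(φ) sin(θ), z = ρ cos(φ), and dV = ρ^2 sin(φ) dρ dφ dθ.

The integrand becomes 9ρ cos(φ), so

    ∭_E (9z) dV = ∫_{0}^{2π} ∫_{0}^{π/6} ∫_{0}^{3} (9ρ cos(φ)) · ρ^2 sin(φ) dρ dφ dθ.

Inner (ρ): 729sin(2φ)/8.
Middle (φ): 729/32.
Outer (θ): 729π/16.

Therefore the triple integral equals 729π/16.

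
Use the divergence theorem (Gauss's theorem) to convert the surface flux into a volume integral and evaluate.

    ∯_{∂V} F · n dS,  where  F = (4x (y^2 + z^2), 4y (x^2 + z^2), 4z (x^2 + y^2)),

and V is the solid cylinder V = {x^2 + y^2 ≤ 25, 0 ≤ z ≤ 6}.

By the divergence theorem,

    ∯_{∂V} F · n dS = ∭_V (∇ · F) dV.

Compute the divergence:
    ∇ · F = ∂F_x/∂x + ∂F_y/∂y + ∂F_z/∂z = 4y^2 + 4z^2 + 4x^2 + 4z^2 + 4x^2 + 4y^2 = 8x^2 + 8y^2 + 8z^2.

In cylindrical coordinates, x = r cos(θ), y = r sin(θ), z = z, dV = r dr dθ dz, with 0 ≤ r ≤ 5, 0 ≤ θ ≤ 2π, 0 ≤ z ≤ 6.

The integrand, after substitution and multiplying by the volume element, becomes (8r^2 + 8z^2) · r, so

    ∭_V (∇·F) dV = ∫_0^{2π} ∫_0^{5} ∫_0^{6} (8r^2 + 8z^2) · r dz dr dθ.

Inner (z from 0 to 6): 48r (r^2 + 12).
Middle (r from 0 to 5): 14700.
Outer (θ from 0 to 2π): 29400π.

Therefore ∯_{∂V} F · n dS = 29400π.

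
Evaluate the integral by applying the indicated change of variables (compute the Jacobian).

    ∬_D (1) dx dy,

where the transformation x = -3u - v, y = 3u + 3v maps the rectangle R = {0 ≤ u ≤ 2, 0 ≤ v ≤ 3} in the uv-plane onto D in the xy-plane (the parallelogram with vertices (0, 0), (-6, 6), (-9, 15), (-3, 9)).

Compute the Jacobian determinant of (x, y) with respect to (u, v):

    ∂(x,y)/∂(u,v) = | -3  -1 | = (-3)(3) - (-1)(3) = -6.
                   | 3  3 |

Its absolute value is |J| = 6 (the area scaling factor).

Substituting x = -3u - v, y = 3u + 3v into the integrand,

    1 → 1,

so the integral becomes

    ∬_R (1) · |J| du dv = ∫_0^2 ∫_0^3 (6) dv du.

Inner (v): 18.
Outer (u): 36.

Therefore ∬_D (1) dx dy = 36.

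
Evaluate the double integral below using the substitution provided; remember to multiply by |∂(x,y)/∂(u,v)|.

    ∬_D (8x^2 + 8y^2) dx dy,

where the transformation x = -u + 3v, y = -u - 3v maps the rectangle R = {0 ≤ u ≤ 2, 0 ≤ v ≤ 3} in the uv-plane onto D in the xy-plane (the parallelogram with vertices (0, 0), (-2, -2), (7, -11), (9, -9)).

Compute the Jacobian determinant of (x, y) with respect to (u, v):

    ∂(x,y)/∂(u,v) = | -1  3 | = (-1)(-3) - (3)(-1) = 6.
                   | -1  -3 |

Its absolute value is |J| = 6 (the area scaling factor).

Substituting x = -u + 3v, y = -u - 3v into the integrand,

    8x^2 + 8y^2 → 16u^2 + 144v^2,

so the integral becomes

    ∬_R (16u^2 + 144v^2) · |J| du dv = ∫_0^2 ∫_0^3 (96u^2 + 864v^2) dv du.

Inner (v): 288u^2 + 7776.
Outer (u): 16320.

Therefore ∬_D (8x^2 + 8y^2) dx dy = 16320.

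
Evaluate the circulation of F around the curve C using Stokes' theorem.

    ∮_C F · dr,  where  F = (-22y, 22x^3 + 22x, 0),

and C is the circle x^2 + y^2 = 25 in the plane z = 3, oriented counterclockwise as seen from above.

Let S be the flat disk x^2 + y^2 ≤ 25 in the plane z = 3, with upward unit normal n̂ = ẑ. By Stokes' theorem,

    ∮_C F · dr = ∬_S (∇ × F) · n̂ dS = ∬_D (curl F)_z dA,

where D is the disk x^2 + y^2 ≤ 25.

Compute the curl of F = (-22y, 22x^3 + 22x, 0):
    (∇ × F)_x = ∂F_z/∂y - ∂F_y/∂z = 0,
    (∇ × F)_y = ∂F_x/∂z - ∂F_z/∂x = 0,
    (∇ × F)_z = ∂F_y/∂x - ∂F_x/∂y = 66x^2 + 44.

On z = 3, (curl F)_z = 66x^2 + 44.

Convert to polar (x = r cos θ, y = r sin θ, dA = r dr dθ); the integrand becomes 66r^2cos(θ)^2 + 44, so

    ∬_D (curl F)_z dA = ∫_0^{2π} ∫_0^{5} (66r^2cos(θ)^2 + 44) · r dr dθ.

Inner (r from 0 to 5): 20625cos(θ)^2/2 + 550.
Outer (θ from 0 to 2π): 22825π/2.

Therefore ∮_C F · dr = 22825π/2.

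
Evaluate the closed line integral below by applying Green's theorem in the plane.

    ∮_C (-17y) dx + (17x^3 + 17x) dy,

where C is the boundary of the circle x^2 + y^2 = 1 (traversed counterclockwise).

Green's theorem converts the closed line integral into a double integral over the enclosed region D:

    ∮_C P dx + Q dy = ∬_D (∂Q/∂x - ∂P/∂y) dA.

Here P = -17y, Q = 17x^3 + 17x, so

    ∂Q/∂x = 51x^2 + 17,    ∂P/∂y = -17,
    ∂Q/∂x - ∂P/∂y = 51x^2 + 34.

D is the region x^2 + y^2 ≤ 1. Evaluating the double integral:

In polar coordinates (x = r cos θ, y = r sin θ, dA = r dr dθ) the integrand becomes 51r^2cos(θ)^2 + 34, so

    ∬_D (51x^2 + 34) dA = ∫_0^{2π} ∫_0^{1} (51r^2cos(θ)^2 + 34) · r dr dθ.

Inner (r from 0 to 1): 51cos(θ)^2/4 + 17.
Outer (θ from 0 to 2π): 187π/4.

Therefore ∮_C P dx + Q dy = 187π/4.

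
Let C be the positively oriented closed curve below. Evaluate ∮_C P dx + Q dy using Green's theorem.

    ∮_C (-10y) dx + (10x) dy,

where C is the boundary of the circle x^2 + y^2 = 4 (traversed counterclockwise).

Green's theorem converts the closed line integral into a double integral over the enclosed region D:

    ∮_C P dx + Q dy = ∬_D (∂Q/∂x - ∂P/∂y) dA.

Here P = -10y, Q = 10x, so

    ∂Q/∂x = 10,    ∂P/∂y = -10,
    ∂Q/∂x - ∂P/∂y = 20.

D is the region x^2 + y^2 ≤ 4. Evaluating the double integral:

In polar coordinates (x = r cos θ, y = r sin θ, dA = r dr dθ) the integrand becomes 20, so

    ∬_D (20) dA = ∫_0^{2π} ∫_0^{2} (20) · r dr dθ.

Inner (r from 0 to 2): 40.
Outer (θ from 0 to 2π): 80π.

Therefore ∮_C P dx + Q dy = 80π.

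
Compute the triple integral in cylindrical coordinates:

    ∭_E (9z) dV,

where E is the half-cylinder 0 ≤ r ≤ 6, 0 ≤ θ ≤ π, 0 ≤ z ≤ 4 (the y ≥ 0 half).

In cylindrical coordinates, x = r cos(θ), y = r sin(θ), z = z, and dV = r dr dθ dz.

The integrand becomes 9z, so

    ∭_E (9z) dV = ∫_{0}^{π} ∫_{0}^{6} ∫_{0}^{4} (9z) · r dz dr dθ.

Inner (z): 72r.
Middle (r from 0 to 6): 1296.
Outer (θ): 1296π.

Therefore the triple integral equals 1296π.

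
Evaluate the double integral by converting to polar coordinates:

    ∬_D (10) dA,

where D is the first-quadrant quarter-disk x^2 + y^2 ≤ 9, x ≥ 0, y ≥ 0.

The region D is 0 ≤ r ≤ 3, 0 ≤ θ ≤ π/2 in polar coordinates, where x = r cos(θ), y = r sin(θ), and dA = r dr dθ.

Under the substitution, the integrand becomes 10, so

    ∬_D (10) dA = ∫_{0}^{π/2} ∫_{0}^{3} (10) · r dr dθ.

Inner integral (in r): ∫_{0}^{3} (10) · r dr = 45.

Outer integral (in θ): ∫_{0}^{π/2} (45) dθ = 45π/2.

Therefore ∬_D (10) dA = 45π/2.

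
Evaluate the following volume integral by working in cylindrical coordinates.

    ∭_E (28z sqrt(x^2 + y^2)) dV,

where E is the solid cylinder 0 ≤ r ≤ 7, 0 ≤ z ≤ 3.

In cylindrical coordinates, x = r cos(θ), y = r sin(θ), z = z, and dV = r dr dθ dz.

The integrand becomes 28r z, so

    ∭_E (28z sqrt(x^2 + y^2)) dV = ∫_{0}^{2π} ∫_{0}^{7} ∫_{0}^{3} (28r z) · r dz dr dθ.

Inner (z): 126r^2.
Middle (r from 0 to 7): 14406.
Outer (θ): 28812π.

Therefore the triple integral equals 28812π.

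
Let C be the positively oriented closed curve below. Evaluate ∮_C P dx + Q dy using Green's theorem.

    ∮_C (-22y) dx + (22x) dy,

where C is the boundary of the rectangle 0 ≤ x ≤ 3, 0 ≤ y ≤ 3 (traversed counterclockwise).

Green's theorem converts the closed line integral into a double integral over the enclosed region D:

    ∮_C P dx + Q dy = ∬_D (∂Q/∂x - ∂P/∂y) dA.

Here P = -22y, Q = 22x, so

    ∂Q/∂x = 22,    ∂P/∂y = -22,
    ∂Q/∂x - ∂P/∂y = 44.

D is the region 0 ≤ x ≤ 3, 0 ≤ y ≤ 3. Evaluating the double integral:

    ∬_D (44) dA = ∫_0^{3} ∫_0^{3} (44) dy dx.

Inner (y from 0 to 3): 132.
Outer (x from 0 to 3): 396.

Therefore ∮_C P dx + Q dy = 396.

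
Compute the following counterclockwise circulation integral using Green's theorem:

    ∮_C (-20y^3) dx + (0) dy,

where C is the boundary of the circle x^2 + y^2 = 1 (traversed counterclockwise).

Green's theorem converts the closed line integral into a double integral over the enclosed region D:

    ∮_C P dx + Q dy = ∬_D (∂Q/∂x - ∂P/∂y) dA.

Here P = -20y^3, Q = 0, so

    ∂Q/∂x = 0,    ∂P/∂y = -60y^2,
    ∂Q/∂x - ∂P/∂y = 60y^2.

D is the region x^2 + y^2 ≤ 1. Evaluating the double integral:

In polar coordinates (x = r cos θ, y = r sin θ, dA = r dr dθ) the integrand becomes 60r^2sin(θ)^2, so

    ∬_D (60y^2) dA = ∫_0^{2π} ∫_0^{1} (60r^2sin(θ)^2) · r dr dθ.

Inner (r from 0 to 1): 15sin(θ)^2.
Outer (θ from 0 to 2π): 15π.

Therefore ∮_C P dx + Q dy = 15π.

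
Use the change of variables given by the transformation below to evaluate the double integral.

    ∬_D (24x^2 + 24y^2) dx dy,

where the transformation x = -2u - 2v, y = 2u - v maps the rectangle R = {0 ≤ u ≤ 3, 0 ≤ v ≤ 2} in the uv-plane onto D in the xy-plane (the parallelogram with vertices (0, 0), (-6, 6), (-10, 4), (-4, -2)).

Compute the Jacobian determinant of (x, y) with respect to (u, v):

    ∂(x,y)/∂(u,v) = | -2  -2 | = (-2)(-1) - (-2)(2) = 6.
                   | 2  -1 |

Its absolute value is |J| = 6 (the area scaling factor).

Substituting x = -2u - 2v, y = 2u - v into the integrand,

    24x^2 + 24y^2 → 192u^2 + 96u v + 120v^2,

so the integral becomes

    ∬_R (192u^2 + 96u v + 120v^2) · |J| du dv = ∫_0^3 ∫_0^2 (1152u^2 + 576u v + 720v^2) dv du.

Inner (v): 2304u^2 + 1152u + 1920.
Outer (u): 31680.

Therefore ∬_D (24x^2 + 24y^2) dx dy = 31680.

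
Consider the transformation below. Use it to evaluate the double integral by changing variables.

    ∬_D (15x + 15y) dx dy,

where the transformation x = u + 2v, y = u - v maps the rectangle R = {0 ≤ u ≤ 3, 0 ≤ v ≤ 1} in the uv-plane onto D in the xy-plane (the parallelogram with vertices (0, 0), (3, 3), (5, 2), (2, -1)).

Compute the Jacobian determinant of (x, y) with respect to (u, v):

    ∂(x,y)/∂(u,v) = | 1  2 | = (1)(-1) - (2)(1) = -3.
                   | 1  -1 |

Its absolute value is |J| = 3 (the area scaling factor).

Substituting x = u + 2v, y = u - v into the integrand,

    15x + 15y → 30u + 15v,

so the integral becomes

    ∬_R (30u + 15v) · |J| du dv = ∫_0^3 ∫_0^1 (90u + 45v) dv du.

Inner (v): 90u + 45/2.
Outer (u): 945/2.

Therefore ∬_D (15x + 15y) dx dy = 945/2.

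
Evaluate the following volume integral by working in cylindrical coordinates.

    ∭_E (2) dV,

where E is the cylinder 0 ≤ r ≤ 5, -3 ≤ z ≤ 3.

In cylindrical coordinates, x = r cos(θ), y = r sin(θ), z = z, and dV = r dr dθ dz.

The integrand becomes 2, so

    ∭_E (2) dV = ∫_{0}^{2π} ∫_{0}^{5} ∫_{-3}^{3} (2) · r dz dr dθ.

Inner (z): 12r.
Middle (r from 0 to 5): 150.
Outer (θ): 300π.

Therefore the triple integral equals 300π.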